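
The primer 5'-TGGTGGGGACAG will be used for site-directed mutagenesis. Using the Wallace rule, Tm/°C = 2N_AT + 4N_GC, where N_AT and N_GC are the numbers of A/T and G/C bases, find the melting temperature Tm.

Scanning the sequence gives G=7, T=2, A=2, C=1.
So N_AT = 4 and N_GC = 8.
Tm = 4·8 + 2·4 = 32 + 8 = 40°C

40°C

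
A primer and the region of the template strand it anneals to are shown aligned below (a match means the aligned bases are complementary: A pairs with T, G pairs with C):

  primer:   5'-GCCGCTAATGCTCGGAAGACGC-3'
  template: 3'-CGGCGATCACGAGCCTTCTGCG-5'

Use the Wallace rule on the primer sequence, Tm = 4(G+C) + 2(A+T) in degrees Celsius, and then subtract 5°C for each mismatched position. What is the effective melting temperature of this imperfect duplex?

Primer base counts: A=5, T=3, G=7, C=7 → A+T=8, G+C=14
Perfect-match Tm = 2(8) + 4(14) = 16 + 56 = 72°C
Mismatches (positions where the bases are not complementary): 1 (at position 8)
Effective Tm = 72 − 1×5 = 72 − 5 = 67°C

67°C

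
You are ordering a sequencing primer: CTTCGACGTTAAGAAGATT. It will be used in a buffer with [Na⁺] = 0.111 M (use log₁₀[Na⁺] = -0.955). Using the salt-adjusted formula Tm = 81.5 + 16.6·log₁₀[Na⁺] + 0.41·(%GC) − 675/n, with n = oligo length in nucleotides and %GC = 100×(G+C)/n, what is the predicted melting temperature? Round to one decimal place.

45.2°C

Length n = 19. Counting bases: T=6, G=4, C=3, A=6
G+C = 7, so %GC = 7/19 × 100 = 36.842%
Salt term: 16.6 × (-0.955) = -15.853
GC term: 0.41 × 36.842 = 15.105; length term: −675/19 = −35.526
Tm = 81.5 + (-15.853) + 15.105 − 35.526 = 45.226 → 45.2°C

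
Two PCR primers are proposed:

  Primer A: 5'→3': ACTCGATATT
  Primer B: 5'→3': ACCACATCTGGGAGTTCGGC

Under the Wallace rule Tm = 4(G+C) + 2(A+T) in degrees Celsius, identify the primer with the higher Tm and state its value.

Primer A: A+T=7, G+C=3 → Tm = 2(7)+4(3) = 26°C
Primer B: A+T=8, G+C=12 → Tm = 2(8)+4(12) = 64°C
26°C vs 64°C → primer B is higher.

Primer B, 64°C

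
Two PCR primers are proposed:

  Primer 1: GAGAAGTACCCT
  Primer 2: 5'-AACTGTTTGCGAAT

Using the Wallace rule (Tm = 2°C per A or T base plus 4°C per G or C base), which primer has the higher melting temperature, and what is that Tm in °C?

Primer 1: A+T=6, G+C=6 → Tm = 2(6)+4(6) = 36°C
Primer 2: A+T=9, G+C=5 → Tm = 2(9)+4(5) = 38°C
36°C vs 38°C → primer 2 is higher.

Primer 2, 38°C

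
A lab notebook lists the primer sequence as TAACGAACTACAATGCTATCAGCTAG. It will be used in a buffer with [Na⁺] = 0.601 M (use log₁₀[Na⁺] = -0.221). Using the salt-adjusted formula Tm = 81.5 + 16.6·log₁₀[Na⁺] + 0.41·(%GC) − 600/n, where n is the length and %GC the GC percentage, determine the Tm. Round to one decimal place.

70.5°C

Length n = 26. Base counts: T=6, G=4, C=6, A=10
G+C = 10, so %GC = 10/26 × 100 = 38.462%
Salt term: 16.6 × (-0.221) = -3.669
GC term: 0.41 × 38.462 = 15.769; length term: −600/26 = −23.077
Tm = 81.5 + (-3.669) + 15.769 − 23.077 = 70.523 → 70.5°C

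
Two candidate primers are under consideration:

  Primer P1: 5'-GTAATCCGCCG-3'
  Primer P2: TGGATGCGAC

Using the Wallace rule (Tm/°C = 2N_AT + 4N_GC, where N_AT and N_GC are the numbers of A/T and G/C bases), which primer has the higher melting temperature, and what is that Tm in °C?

Primer P1, 36°C

Primer P1: A+T=4, G+C=7 → Tm = 2(4)+4(7) = 36°C
Primer P2: A+T=4, G+C=6 → Tm = 2(4)+4(6) = 32°C
36°C vs 32°C → primer P1 is higher.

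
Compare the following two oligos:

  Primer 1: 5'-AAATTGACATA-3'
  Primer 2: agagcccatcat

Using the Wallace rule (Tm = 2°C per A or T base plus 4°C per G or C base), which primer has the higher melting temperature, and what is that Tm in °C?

Primer 1: A+T=9, G+C=2 → Tm = 2(9)+4(2) = 26°C
Primer 2: A+T=6, G+C=6 → Tm = 2(6)+4(6) = 36°C
26°C vs 36°C → primer 2 is higher.

Primer 2, 36°C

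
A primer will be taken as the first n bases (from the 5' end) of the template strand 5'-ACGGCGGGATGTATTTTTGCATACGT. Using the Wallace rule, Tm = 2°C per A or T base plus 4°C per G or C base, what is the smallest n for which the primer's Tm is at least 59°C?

n = 20

First 19 bases: ACGGCGGGATGTATTTTTG → Tm = 56°C (< 59°C)
First 20 bases: ACGGCGGGATGTATTTTTGC → Tm = 60°C (≥ 59°C)
Since every base adds ≥2°C, Tm only increases with n, so the threshold is first crossed at n = 20.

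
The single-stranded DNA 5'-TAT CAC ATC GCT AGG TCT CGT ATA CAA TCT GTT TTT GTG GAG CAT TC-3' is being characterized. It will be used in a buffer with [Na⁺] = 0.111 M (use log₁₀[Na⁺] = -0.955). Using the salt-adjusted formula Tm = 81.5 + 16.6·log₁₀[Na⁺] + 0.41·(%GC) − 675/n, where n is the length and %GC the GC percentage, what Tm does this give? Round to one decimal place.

Length n = 47. Counting bases: A=10, T=18, C=10, G=9
G+C = 19, so %GC = 19/47 × 100 = 40.426%
Salt term: 16.6 × (-0.955) = -15.853
GC term: 0.41 × 40.426 = 16.575; length term: −675/47 = −14.362
Tm = 81.5 + (-15.853) + 16.575 − 14.362 = 67.86 → 67.9°C

67.9°C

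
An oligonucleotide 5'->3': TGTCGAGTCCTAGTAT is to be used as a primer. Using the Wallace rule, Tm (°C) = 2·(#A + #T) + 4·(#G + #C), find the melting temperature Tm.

46°C

Base counts: C=3, G=4, A=3, T=6
AT pairs contribute 9, GC pairs contribute 7.
Tm = 4·7 + 2·9 = 28 + 18 = 46°C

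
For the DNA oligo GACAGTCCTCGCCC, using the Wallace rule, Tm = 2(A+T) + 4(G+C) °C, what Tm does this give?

48°C

Scanning the sequence gives G=3, C=7, T=2, A=2.
A+T = 4, G+C = 10
Tm = 2(4) + 4(10) = 8 + 40 = 48°C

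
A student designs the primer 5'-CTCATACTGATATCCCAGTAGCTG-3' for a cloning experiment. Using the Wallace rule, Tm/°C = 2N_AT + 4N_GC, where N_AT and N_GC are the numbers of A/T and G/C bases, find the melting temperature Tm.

Scanning the sequence gives T=7, G=4, C=7, A=6.
So N_AT = 13 and N_GC = 11.
Tm = 4·11 + 2·13 = 44 + 26 = 70°C

70°C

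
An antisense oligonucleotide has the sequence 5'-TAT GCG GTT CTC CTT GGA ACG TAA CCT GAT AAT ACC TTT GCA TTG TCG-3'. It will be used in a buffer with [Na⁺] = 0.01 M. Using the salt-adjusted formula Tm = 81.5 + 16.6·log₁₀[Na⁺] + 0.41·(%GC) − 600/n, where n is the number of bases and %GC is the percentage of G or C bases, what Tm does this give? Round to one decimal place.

Length n = 48. Counting bases: T=17, A=10, C=11, G=10
G+C = 21, so %GC = 21/48 × 100 = 43.75%
Salt term: 16.6 × (-2) = -33.2
GC term: 0.41 × 43.75 = 17.938; length term: −600/48 = −12.5
Tm = 81.5 + (-33.2) + 17.938 − 12.5 = 53.738 → 53.7°C

53.7°C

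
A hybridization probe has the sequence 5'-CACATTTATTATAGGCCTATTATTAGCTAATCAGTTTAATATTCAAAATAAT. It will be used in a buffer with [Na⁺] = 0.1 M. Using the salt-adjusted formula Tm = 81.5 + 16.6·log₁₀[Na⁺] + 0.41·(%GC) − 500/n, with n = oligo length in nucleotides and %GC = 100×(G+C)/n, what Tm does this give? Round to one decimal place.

Length n = 52. Scanning the sequence gives T=21, C=7, G=4, A=20.
G+C = 11, so %GC = 11/52 × 100 = 21.154%
Salt term: 16.6 × (-1) = -16.6
GC term: 0.41 × 21.154 = 8.673; length term: −500/52 = −9.615
Tm = 81.5 + (-16.6) + 8.673 − 9.615 = 63.958 → 64.0°C

64.0°C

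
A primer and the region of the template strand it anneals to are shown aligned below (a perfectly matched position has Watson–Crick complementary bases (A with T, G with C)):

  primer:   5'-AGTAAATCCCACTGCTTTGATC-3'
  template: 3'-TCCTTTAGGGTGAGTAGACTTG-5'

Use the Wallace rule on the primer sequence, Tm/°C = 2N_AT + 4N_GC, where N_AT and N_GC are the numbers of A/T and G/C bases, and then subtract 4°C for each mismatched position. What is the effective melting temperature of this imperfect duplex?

42°C

Primer base counts: A=6, T=7, G=3, C=6 → A+T=13, G+C=9
Perfect-match Tm = 2(13) + 4(9) = 26 + 36 = 62°C
Mismatches (positions where the bases are not complementary): 5 (at positions 3, 14, 15, 17, 21)
Effective Tm = 62 − 5×4 = 62 − 20 = 42°C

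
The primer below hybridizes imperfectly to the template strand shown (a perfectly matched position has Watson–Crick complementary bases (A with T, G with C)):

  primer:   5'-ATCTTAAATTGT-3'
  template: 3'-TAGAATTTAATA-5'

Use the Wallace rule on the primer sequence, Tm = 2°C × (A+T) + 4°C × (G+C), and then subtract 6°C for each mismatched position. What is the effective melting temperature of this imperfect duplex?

22°C

Primer base counts: A=4, T=6, G=1, C=1 → A+T=10, G+C=2
Perfect-match Tm = 2(10) + 4(2) = 20 + 8 = 28°C
Mismatches (positions where the bases are not complementary): 1 (at position 11)
Effective Tm = 28 − 1×6 = 28 − 6 = 22°C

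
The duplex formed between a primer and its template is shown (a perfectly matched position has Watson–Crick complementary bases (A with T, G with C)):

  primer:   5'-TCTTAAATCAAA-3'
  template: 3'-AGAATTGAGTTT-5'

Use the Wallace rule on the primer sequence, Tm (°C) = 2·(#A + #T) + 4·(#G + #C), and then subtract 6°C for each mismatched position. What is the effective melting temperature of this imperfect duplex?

22°C

Primer base counts: A=6, T=4, G=0, C=2 → A+T=10, G+C=2
Perfect-match Tm = 2(10) + 4(2) = 20 + 8 = 28°C
Mismatches (positions where the bases are not complementary): 1 (at position 7)
Effective Tm = 28 − 1×6 = 28 − 6 = 22°C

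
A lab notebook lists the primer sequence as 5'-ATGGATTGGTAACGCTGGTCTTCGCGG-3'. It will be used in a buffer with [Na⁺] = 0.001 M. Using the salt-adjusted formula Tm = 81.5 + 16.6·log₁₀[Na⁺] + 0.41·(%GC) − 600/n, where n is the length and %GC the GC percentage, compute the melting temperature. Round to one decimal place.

Length n = 27. T=8, C=5, G=10, A=4
G+C = 15, so %GC = 15/27 × 100 = 55.556%
Salt term: 16.6 × (-3) = -49.8
GC term: 0.41 × 55.556 = 22.778; length term: −600/27 = −22.222
Tm = 81.5 + (-49.8) + 22.778 − 22.222 = 32.256 → 32.3°C

32.3°C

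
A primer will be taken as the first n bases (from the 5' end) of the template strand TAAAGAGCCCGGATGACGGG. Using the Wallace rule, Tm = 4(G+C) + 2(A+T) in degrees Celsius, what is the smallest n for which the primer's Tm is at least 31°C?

n = 11

First 10 bases: TAAAGAGCCC → Tm = 30°C (< 31°C)
First 11 bases: TAAAGAGCCCG → Tm = 34°C (≥ 31°C)
Each additional base adds 2°C (A/T) or 4°C (G/C), so Tm is non-decreasing in n; n = 11 is the first length to reach 31°C.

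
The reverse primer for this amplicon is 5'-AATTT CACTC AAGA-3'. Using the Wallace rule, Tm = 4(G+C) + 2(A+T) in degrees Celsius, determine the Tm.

36°C

Counting bases: G=1, C=3, A=6, T=4
AT pairs contribute 10, GC pairs contribute 4.
Tm = 2(10) + 4(4) = 20 + 16 = 36°C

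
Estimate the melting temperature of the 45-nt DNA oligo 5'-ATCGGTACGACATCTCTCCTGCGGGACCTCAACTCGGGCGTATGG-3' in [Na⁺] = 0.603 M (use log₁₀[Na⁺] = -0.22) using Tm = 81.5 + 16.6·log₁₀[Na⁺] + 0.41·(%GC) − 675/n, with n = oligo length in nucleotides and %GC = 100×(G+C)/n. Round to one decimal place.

Length n = 45. Counting bases: T=10, A=8, G=13, C=14
G+C = 27, so %GC = 27/45 × 100 = 60%
Salt term: 16.6 × (-0.22) = -3.652
GC term: 0.41 × 60 = 24.6; length term: −675/45 = −15
Tm = 81.5 + (-3.652) + 24.6 − 15 = 87.448 → 87.4°C

87.4°C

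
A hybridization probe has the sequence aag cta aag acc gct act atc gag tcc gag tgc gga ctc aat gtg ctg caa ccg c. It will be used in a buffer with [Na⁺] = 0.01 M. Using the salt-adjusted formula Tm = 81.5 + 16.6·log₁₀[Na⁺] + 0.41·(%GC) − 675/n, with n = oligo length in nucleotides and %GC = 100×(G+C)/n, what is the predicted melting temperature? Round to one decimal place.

58.4°C

Length n = 55. Scanning the sequence gives C=16, T=10, G=14, A=15.
G+C = 30, so %GC = 30/55 × 100 = 54.545%
Salt term: 16.6 × (-2) = -33.2
GC term: 0.41 × 54.545 = 22.363; length term: −675/55 = −12.273
Tm = 81.5 + (-33.2) + 22.363 − 12.273 = 58.39 → 58.4°C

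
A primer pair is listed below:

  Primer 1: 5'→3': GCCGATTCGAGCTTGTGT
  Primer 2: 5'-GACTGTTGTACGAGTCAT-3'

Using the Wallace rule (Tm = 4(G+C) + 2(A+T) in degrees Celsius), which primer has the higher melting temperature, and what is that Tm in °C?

Primer 1: A+T=8, G+C=10 → Tm = 2(8)+4(10) = 56°C
Primer 2: A+T=10, G+C=8 → Tm = 2(10)+4(8) = 52°C
56°C vs 52°C → primer 1 is higher.

Primer 1, 56°C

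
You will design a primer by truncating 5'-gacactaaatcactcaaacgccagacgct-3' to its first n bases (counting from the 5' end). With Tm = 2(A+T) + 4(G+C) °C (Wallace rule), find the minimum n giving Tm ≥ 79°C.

n = 27

First 26 bases: GACACTAAATCACTCAAACGCCAGAC → Tm = 76°C (< 79°C)
First 27 bases: GACACTAAATCACTCAAACGCCAGACG → Tm = 80°C (≥ 79°C)
Each additional base adds 2°C (A/T) or 4°C (G/C), so Tm is non-decreasing in n; n = 27 is the first length to reach 79°C.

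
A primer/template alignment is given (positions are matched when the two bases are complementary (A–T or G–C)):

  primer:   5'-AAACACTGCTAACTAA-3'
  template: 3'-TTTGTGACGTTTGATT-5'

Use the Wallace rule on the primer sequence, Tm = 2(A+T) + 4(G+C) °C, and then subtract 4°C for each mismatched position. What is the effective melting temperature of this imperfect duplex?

Primer base counts: A=8, T=3, G=1, C=4 → A+T=11, G+C=5
Perfect-match Tm = 2(11) + 4(5) = 22 + 20 = 42°C
Mismatches (positions where the bases are not complementary): 1 (at position 10)
Effective Tm = 42 − 1×4 = 42 − 4 = 38°C

38°C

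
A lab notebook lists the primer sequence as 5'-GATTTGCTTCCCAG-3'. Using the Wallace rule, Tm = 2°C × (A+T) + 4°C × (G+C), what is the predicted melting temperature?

42°C

Scanning the sequence gives T=5, A=2, C=4, G=3.
So N_AT = 7 and N_GC = 7.
Tm = 4·7 + 2·7 = 28 + 14 = 42°C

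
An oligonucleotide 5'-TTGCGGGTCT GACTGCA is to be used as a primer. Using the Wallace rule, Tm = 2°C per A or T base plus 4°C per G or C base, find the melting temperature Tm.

54°C

Counting bases: A=2, C=4, G=6, T=5
So N_AT = 7 and N_GC = 10.
Tm = 4·10 + 2·7 = 40 + 14 = 54°C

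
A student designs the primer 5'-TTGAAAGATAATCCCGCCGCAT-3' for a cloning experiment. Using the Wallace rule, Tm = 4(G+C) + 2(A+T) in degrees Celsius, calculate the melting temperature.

64°C

Counting bases: T=5, G=4, A=7, C=6
So N_AT = 12 and N_GC = 10.
Tm = 2×12 + 4×10 = 64°C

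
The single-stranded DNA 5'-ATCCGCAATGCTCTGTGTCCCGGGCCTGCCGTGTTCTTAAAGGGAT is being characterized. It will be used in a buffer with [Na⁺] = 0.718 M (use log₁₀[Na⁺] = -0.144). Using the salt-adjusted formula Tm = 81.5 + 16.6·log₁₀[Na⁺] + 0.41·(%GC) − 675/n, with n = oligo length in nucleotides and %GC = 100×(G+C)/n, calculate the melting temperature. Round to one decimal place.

Length n = 46. Counting bases: T=13, G=13, A=7, C=13
G+C = 26, so %GC = 26/46 × 100 = 56.522%
Salt term: 16.6 × (-0.144) = -2.39
GC term: 0.41 × 56.522 = 23.174; length term: −675/46 = −14.674
Tm = 81.5 + (-2.39) + 23.174 − 14.674 = 87.61 → 87.6°C

87.6°C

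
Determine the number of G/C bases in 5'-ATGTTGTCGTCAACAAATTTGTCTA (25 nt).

8

Counting bases: C=4, T=10, G=4, A=7
Total G or C: 4 + 4 = 8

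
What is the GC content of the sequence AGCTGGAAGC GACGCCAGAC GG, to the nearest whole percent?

Scanning the sequence gives T=1, C=6, G=9, A=6.
G+C = 9 + 6 = 15 out of 22 bases
%GC = 15/22 × 100 = 68.18% ≈ 68%

68%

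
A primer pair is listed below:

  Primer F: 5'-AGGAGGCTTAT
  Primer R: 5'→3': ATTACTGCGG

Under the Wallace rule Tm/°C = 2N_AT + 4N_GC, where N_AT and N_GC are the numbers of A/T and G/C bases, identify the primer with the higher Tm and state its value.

Primer F: A+T=6, G+C=5 → Tm = 2(6)+4(5) = 32°C
Primer R: A+T=5, G+C=5 → Tm = 2(5)+4(5) = 30°C
32°C vs 30°C → primer F is higher.

Primer F, 32°C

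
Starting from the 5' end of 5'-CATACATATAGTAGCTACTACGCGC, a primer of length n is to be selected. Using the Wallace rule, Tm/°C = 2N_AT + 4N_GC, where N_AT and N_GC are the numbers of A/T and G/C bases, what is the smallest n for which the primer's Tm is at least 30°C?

First 11 bases: CATACATATAG → Tm = 28°C (< 30°C)
First 12 bases: CATACATATAGT → Tm = 30°C (≥ 30°C)
Each additional base adds 2°C (A/T) or 4°C (G/C), so Tm is non-decreasing in n; n = 12 is the first length to reach 30°C.

n = 12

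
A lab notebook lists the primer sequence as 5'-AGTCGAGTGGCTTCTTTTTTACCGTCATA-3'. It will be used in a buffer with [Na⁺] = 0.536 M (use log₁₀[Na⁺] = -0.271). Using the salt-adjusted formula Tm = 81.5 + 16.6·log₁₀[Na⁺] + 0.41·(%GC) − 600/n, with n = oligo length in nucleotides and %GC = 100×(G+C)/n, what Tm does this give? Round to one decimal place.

Length n = 29. Counting bases: C=6, T=12, A=5, G=6
G+C = 12, so %GC = 12/29 × 100 = 41.379%
Salt term: 16.6 × (-0.271) = -4.499
GC term: 0.41 × 41.379 = 16.965; length term: −600/29 = −20.69
Tm = 81.5 + (-4.499) + 16.965 − 20.69 = 73.276 → 73.3°C

73.3°C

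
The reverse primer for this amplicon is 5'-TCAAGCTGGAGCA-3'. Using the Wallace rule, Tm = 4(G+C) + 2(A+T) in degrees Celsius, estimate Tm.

Counting bases: A=4, C=3, T=2, G=4
So N_AT = 6 and N_GC = 7.
Tm = 4·7 + 2·6 = 28 + 12 = 40°C

40°C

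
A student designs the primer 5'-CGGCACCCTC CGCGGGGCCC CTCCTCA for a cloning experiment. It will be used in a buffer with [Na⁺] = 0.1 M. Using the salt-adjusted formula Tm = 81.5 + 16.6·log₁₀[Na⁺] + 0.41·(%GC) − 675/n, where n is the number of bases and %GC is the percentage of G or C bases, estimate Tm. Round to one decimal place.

Length n = 27. Scanning the sequence gives A=2, T=3, G=7, C=15.
G+C = 22, so %GC = 22/27 × 100 = 81.481%
Salt term: 16.6 × (-1) = -16.6
GC term: 0.41 × 81.481 = 33.407; length term: −675/27 = −25
Tm = 81.5 + (-16.6) + 33.407 − 25 = 73.307 → 73.3°C

73.3°C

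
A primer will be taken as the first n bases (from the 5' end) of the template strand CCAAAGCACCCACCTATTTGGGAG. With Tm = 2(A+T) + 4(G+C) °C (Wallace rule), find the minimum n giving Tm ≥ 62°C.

First 20 bases: CCAAAGCACCCACCTATTTG → Tm = 60°C (< 62°C)
First 21 bases: CCAAAGCACCCACCTATTTGG → Tm = 64°C (≥ 62°C)
Each additional base adds 2°C (A/T) or 4°C (G/C), so Tm is non-decreasing in n; n = 21 is the first length to reach 62°C.

n = 21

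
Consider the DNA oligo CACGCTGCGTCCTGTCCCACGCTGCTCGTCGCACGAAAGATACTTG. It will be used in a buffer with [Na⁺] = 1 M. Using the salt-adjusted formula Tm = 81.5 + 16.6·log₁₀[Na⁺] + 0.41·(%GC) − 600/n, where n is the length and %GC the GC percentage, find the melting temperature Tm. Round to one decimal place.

Length n = 46. G=11, T=10, A=8, C=17
G+C = 28, so %GC = 28/46 × 100 = 60.87%
Salt term: 16.6 × (0) = 0
GC term: 0.41 × 60.87 = 24.957; length term: −600/46 = −13.043
Tm = 81.5 + (0) + 24.957 − 13.043 = 93.414 → 93.4°C

93.4°C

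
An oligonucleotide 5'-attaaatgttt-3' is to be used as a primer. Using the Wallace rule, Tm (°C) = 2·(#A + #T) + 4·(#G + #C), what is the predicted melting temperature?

Base counts: A=4, G=1, T=6, C=0
A+T = 10, G+C = 1
Tm = 4·1 + 2·10 = 4 + 20 = 24°C

24°C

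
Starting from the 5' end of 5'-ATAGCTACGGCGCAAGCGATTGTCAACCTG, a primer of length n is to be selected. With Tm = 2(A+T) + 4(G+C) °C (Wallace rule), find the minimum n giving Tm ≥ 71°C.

n = 24

First 23 bases: ATAGCTACGGCGCAAGCGATTGT → Tm = 70°C (< 71°C)
First 24 bases: ATAGCTACGGCGCAAGCGATTGTC → Tm = 74°C (≥ 71°C)
Each additional base adds 2°C (A/T) or 4°C (G/C), so Tm is non-decreasing in n; n = 24 is the first length to reach 71°C.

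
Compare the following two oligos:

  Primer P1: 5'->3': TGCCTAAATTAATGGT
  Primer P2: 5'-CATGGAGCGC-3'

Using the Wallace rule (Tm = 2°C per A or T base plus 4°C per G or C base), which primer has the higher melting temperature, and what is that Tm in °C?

Primer P1, 42°C

Primer P1: A+T=11, G+C=5 → Tm = 2(11)+4(5) = 42°C
Primer P2: A+T=3, G+C=7 → Tm = 2(3)+4(7) = 34°C
42°C vs 34°C → primer P1 is higher.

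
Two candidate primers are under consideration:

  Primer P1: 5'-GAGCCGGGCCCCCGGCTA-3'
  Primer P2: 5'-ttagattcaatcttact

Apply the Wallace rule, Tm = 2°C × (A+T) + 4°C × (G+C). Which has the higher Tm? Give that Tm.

Primer P1, 66°C

Primer P1: A+T=3, G+C=15 → Tm = 2(3)+4(15) = 66°C
Primer P2: A+T=13, G+C=4 → Tm = 2(13)+4(4) = 42°C
66°C vs 42°C → primer P1 is higher.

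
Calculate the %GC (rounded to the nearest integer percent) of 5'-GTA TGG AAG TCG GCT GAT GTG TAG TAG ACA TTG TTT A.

41%

Counting bases: G=12, A=9, T=13, C=3
G+C = 12 + 3 = 15 out of 37 bases
%GC = 15/37 × 100 = 40.54% ≈ 41%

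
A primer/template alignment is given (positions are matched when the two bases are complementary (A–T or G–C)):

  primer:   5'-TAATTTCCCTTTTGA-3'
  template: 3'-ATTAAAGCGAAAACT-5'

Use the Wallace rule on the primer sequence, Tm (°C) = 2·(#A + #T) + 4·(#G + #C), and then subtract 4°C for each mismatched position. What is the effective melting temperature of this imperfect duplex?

34°C

Primer base counts: A=3, T=8, G=1, C=3 → A+T=11, G+C=4
Perfect-match Tm = 2(11) + 4(4) = 22 + 16 = 38°C
Mismatches (positions where the bases are not complementary): 1 (at position 8)
Effective Tm = 38 − 1×4 = 38 − 4 = 34°C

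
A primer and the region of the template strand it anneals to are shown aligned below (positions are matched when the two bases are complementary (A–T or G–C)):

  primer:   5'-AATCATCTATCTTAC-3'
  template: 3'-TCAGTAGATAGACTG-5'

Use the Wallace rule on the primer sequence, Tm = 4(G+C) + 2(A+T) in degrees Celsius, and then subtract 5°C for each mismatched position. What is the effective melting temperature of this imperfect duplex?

28°C

Primer base counts: A=5, T=6, G=0, C=4 → A+T=11, G+C=4
Perfect-match Tm = 2(11) + 4(4) = 22 + 16 = 38°C
Mismatches (positions where the bases are not complementary): 2 (at positions 2, 13)
Effective Tm = 38 − 2×5 = 38 − 10 = 28°C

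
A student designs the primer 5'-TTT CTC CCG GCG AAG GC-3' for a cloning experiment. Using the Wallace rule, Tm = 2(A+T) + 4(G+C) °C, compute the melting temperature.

56°C

Scanning the sequence gives C=6, T=4, A=2, G=5.
A+T = 6, G+C = 11
Tm = 2×6 + 4×11 = 56°C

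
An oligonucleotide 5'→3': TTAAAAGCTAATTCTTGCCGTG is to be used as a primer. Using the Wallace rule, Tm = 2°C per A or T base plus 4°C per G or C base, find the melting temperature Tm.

60°C

Base counts: T=8, A=6, G=4, C=4
So N_AT = 14 and N_GC = 8.
Tm = 4·8 + 2·14 = 32 + 28 = 60°C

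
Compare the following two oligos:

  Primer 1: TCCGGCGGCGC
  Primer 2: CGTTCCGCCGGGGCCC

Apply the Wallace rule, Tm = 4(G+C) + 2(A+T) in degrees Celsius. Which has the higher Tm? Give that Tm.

Primer 2, 60°C

Primer 1: A+T=1, G+C=10 → Tm = 2(1)+4(10) = 42°C
Primer 2: A+T=2, G+C=14 → Tm = 2(2)+4(14) = 60°C
42°C vs 60°C → primer 2 is higher.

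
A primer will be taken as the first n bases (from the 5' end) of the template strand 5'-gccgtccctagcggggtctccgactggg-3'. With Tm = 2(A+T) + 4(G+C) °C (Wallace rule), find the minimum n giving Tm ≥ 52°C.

n = 15

First 14 bases: GCCGTCCCTAGCGG → Tm = 50°C (< 52°C)
First 15 bases: GCCGTCCCTAGCGGG → Tm = 54°C (≥ 52°C)
Each additional base adds 2°C (A/T) or 4°C (G/C), so Tm is non-decreasing in n; n = 15 is the first length to reach 52°C.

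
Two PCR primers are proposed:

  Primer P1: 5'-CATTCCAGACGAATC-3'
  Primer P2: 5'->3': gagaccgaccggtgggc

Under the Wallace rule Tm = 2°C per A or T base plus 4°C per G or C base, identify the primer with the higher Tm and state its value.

Primer P2, 60°C

Primer P1: A+T=8, G+C=7 → Tm = 2(8)+4(7) = 44°C
Primer P2: A+T=4, G+C=13 → Tm = 2(4)+4(13) = 60°C
44°C vs 60°C → primer P2 is higher.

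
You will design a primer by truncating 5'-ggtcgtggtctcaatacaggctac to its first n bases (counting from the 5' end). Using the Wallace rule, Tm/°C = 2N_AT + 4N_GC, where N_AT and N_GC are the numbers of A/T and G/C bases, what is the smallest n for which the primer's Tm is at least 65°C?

n = 21

First 20 bases: GGTCGTGGTCTCAATACAGG → Tm = 62°C (< 65°C)
First 21 bases: GGTCGTGGTCTCAATACAGGC → Tm = 66°C (≥ 65°C)
Since every base adds ≥2°C, Tm only increases with n, so the threshold is first crossed at n = 21.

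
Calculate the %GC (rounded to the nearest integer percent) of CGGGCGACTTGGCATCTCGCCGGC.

75%

Scanning the sequence gives G=9, C=9, T=4, A=2.
G+C = 9 + 9 = 18 out of 24 bases
%GC = 18/24 × 100 = 75% ≈ 75%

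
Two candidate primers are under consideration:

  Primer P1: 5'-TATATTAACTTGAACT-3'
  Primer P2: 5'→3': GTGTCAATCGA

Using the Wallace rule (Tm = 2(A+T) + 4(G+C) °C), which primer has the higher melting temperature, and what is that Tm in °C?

Primer P1, 38°C

Primer P1: A+T=13, G+C=3 → Tm = 2(13)+4(3) = 38°C
Primer P2: A+T=6, G+C=5 → Tm = 2(6)+4(5) = 32°C
38°C vs 32°C → primer P1 is higher.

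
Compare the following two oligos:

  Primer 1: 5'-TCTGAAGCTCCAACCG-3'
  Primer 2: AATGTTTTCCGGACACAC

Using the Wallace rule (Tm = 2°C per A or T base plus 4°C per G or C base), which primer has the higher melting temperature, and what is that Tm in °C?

Primer 2, 52°C

Primer 1: A+T=7, G+C=9 → Tm = 2(7)+4(9) = 50°C
Primer 2: A+T=10, G+C=8 → Tm = 2(10)+4(8) = 52°C
50°C vs 52°C → primer 2 is higher.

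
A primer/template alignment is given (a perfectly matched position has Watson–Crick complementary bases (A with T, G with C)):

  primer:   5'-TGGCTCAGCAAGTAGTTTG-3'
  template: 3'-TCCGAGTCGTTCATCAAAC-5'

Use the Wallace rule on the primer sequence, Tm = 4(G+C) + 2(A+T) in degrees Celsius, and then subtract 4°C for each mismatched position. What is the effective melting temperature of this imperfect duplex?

Primer base counts: A=4, T=6, G=6, C=3 → A+T=10, G+C=9
Perfect-match Tm = 2(10) + 4(9) = 20 + 36 = 56°C
Mismatches (positions where the bases are not complementary): 1 (at position 1)
Effective Tm = 56 − 1×4 = 56 − 4 = 52°C

52°C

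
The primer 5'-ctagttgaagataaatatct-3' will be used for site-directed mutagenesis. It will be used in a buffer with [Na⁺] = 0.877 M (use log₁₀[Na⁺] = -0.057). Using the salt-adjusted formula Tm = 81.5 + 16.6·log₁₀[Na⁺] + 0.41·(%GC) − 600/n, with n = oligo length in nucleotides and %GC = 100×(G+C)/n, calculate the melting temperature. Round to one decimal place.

Length n = 20. Base counts: A=8, T=7, C=2, G=3
G+C = 5, so %GC = 5/20 × 100 = 25%
Salt term: 16.6 × (-0.057) = -0.946
GC term: 0.41 × 25 = 10.25; length term: −600/20 = −30
Tm = 81.5 + (-0.946) + 10.25 − 30 = 60.804 → 60.8°C

60.8°C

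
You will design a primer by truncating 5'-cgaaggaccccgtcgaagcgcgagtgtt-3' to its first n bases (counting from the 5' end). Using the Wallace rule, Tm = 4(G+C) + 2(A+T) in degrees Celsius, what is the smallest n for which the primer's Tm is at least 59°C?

First 17 bases: CGAAGGACCCCGTCGAA → Tm = 56°C (< 59°C)
First 18 bases: CGAAGGACCCCGTCGAAG → Tm = 60°C (≥ 59°C)
Each additional base adds 2°C (A/T) or 4°C (G/C), so Tm is non-decreasing in n; n = 18 is the first length to reach 59°C.

n = 18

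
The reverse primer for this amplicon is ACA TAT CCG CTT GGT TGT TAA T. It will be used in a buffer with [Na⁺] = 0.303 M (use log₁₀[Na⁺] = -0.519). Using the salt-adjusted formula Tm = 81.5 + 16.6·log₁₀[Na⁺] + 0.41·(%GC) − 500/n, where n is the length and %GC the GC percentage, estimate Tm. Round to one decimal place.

Length n = 22. Base counts: C=4, G=4, A=5, T=9
G+C = 8, so %GC = 8/22 × 100 = 36.364%
Salt term: 16.6 × (-0.519) = -8.615
GC term: 0.41 × 36.364 = 14.909; length term: −500/22 = −22.727
Tm = 81.5 + (-8.615) + 14.909 − 22.727 = 65.067 → 65.1°C

65.1°C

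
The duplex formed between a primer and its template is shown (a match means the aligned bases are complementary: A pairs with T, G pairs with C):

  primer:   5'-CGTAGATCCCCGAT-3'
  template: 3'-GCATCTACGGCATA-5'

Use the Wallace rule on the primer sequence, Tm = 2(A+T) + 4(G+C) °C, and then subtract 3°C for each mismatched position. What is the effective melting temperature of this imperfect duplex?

Primer base counts: A=3, T=3, G=3, C=5 → A+T=6, G+C=8
Perfect-match Tm = 2(6) + 4(8) = 12 + 32 = 44°C
Mismatches (positions where the bases are not complementary): 3 (at positions 8, 11, 12)
Effective Tm = 44 − 3×3 = 44 − 9 = 35°C

35°C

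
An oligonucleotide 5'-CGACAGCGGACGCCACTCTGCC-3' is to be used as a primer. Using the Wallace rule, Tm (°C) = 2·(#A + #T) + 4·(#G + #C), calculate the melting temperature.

Base counts: G=6, C=10, T=2, A=4
AT pairs contribute 6, GC pairs contribute 16.
Tm = 2(6) + 4(16) = 12 + 64 = 76°C

76°C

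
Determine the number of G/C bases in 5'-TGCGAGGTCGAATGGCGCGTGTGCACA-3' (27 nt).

T=5, G=11, C=6, A=5
G+C = 11 + 6 = 17

17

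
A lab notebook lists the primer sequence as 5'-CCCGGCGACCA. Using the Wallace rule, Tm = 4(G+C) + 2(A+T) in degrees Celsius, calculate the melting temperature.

Scanning the sequence gives A=2, C=6, G=3, T=0.
So N_AT = 2 and N_GC = 9.
Tm = 2(2) + 4(9) = 4 + 36 = 40°C

40°C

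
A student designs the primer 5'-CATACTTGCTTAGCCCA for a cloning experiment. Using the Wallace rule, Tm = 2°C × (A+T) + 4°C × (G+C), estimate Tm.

50°C

Scanning the sequence gives T=5, G=2, A=4, C=6.
A+T = 9, G+C = 8
Tm = 2(9) + 4(8) = 18 + 32 = 50°C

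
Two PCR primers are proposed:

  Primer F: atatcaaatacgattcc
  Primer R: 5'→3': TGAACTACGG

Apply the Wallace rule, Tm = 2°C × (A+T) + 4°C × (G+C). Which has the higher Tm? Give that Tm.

Primer F: A+T=12, G+C=5 → Tm = 2(12)+4(5) = 44°C
Primer R: A+T=5, G+C=5 → Tm = 2(5)+4(5) = 30°C
44°C vs 30°C → primer F is higher.

Primer F, 44°C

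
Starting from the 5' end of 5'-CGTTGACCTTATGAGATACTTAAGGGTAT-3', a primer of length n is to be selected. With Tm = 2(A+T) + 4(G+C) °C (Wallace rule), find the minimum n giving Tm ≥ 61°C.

First 22 bases: CGTTGACCTTATGAGATACTTA → Tm = 60°C (< 61°C)
First 23 bases: CGTTGACCTTATGAGATACTTAA → Tm = 62°C (≥ 61°C)
Each additional base adds 2°C (A/T) or 4°C (G/C), so Tm is non-decreasing in n; n = 23 is the first length to reach 61°C.

n = 23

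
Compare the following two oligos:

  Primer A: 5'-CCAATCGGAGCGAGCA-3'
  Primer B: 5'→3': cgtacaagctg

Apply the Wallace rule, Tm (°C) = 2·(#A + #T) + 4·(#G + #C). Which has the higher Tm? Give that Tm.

Primer A, 52°C

Primer A: A+T=6, G+C=10 → Tm = 2(6)+4(10) = 52°C
Primer B: A+T=5, G+C=6 → Tm = 2(5)+4(6) = 34°C
52°C vs 34°C → primer A is higher.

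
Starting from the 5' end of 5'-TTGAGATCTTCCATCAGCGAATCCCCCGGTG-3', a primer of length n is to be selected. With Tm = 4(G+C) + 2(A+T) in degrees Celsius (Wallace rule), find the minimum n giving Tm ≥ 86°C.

n = 28

First 27 bases: TTGAGATCTTCCATCAGCGAATCCCCC → Tm = 82°C (< 86°C)
First 28 bases: TTGAGATCTTCCATCAGCGAATCCCCCG → Tm = 86°C (≥ 86°C)
Each additional base adds 2°C (A/T) or 4°C (G/C), so Tm is non-decreasing in n; n = 28 is the first length to reach 86°C.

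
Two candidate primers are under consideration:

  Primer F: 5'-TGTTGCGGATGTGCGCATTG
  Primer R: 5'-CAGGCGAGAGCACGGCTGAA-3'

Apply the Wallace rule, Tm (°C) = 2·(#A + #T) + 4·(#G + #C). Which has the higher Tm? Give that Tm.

Primer F: A+T=9, G+C=11 → Tm = 2(9)+4(11) = 62°C
Primer R: A+T=7, G+C=13 → Tm = 2(7)+4(13) = 66°C
62°C vs 66°C → primer R is higher.

Primer R, 66°C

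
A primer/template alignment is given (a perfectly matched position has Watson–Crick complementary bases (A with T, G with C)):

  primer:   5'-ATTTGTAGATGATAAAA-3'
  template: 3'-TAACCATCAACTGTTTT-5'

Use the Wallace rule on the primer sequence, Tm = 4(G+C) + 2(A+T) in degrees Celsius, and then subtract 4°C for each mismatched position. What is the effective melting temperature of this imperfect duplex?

28°C

Primer base counts: A=8, T=6, G=3, C=0 → A+T=14, G+C=3
Perfect-match Tm = 2(14) + 4(3) = 28 + 12 = 40°C
Mismatches (positions where the bases are not complementary): 3 (at positions 4, 9, 13)
Effective Tm = 40 − 3×4 = 40 − 12 = 28°C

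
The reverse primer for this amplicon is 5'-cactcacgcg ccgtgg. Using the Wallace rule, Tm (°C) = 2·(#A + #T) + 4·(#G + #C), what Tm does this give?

T=2, C=7, A=2, G=5
So N_AT = 4 and N_GC = 12.
Tm = 4·12 + 2·4 = 48 + 8 = 56°C

56°C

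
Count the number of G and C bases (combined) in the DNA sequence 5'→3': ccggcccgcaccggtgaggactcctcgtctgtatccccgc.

Counting bases: A=4, T=7, G=11, C=18
Total G or C: 11 + 18 = 29

29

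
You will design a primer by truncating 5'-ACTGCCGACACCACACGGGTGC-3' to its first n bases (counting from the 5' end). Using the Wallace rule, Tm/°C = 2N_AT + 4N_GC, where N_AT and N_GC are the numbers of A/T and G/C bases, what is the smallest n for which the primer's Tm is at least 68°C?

First 20 bases: ACTGCCGACACCACACGGGT → Tm = 66°C (< 68°C)
First 21 bases: ACTGCCGACACCACACGGGTG → Tm = 70°C (≥ 68°C)
Since every base adds ≥2°C, Tm only increases with n, so the threshold is first crossed at n = 21.

n = 21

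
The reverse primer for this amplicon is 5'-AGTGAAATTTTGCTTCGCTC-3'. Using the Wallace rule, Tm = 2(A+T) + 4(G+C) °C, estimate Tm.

56°C

Counting bases: C=4, G=4, T=8, A=4
A+T = 12, G+C = 8
Tm = 4·8 + 2·12 = 32 + 24 = 56°C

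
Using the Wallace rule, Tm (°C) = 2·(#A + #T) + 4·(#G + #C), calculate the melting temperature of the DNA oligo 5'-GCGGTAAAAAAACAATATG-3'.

Base counts: G=4, T=3, A=10, C=2
So N_AT = 13 and N_GC = 6.
Tm = 2×13 + 4×6 = 50°C

50°C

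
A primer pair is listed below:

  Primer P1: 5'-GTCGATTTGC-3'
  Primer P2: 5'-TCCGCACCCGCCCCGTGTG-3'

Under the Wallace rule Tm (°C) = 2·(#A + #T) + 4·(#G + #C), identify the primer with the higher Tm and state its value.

Primer P1: A+T=5, G+C=5 → Tm = 2(5)+4(5) = 30°C
Primer P2: A+T=4, G+C=15 → Tm = 2(4)+4(15) = 68°C
30°C vs 68°C → primer P2 is higher.

Primer P2, 68°C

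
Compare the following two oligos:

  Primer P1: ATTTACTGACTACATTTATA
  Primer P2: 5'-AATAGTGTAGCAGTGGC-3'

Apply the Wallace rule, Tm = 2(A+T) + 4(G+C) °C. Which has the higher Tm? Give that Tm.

Primer P2, 50°C

Primer P1: A+T=16, G+C=4 → Tm = 2(16)+4(4) = 48°C
Primer P2: A+T=9, G+C=8 → Tm = 2(9)+4(8) = 50°C
48°C vs 50°C → primer P2 is higher.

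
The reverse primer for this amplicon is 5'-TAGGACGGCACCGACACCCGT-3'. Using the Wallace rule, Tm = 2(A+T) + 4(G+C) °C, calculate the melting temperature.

Counting bases: T=2, C=8, G=6, A=5
So N_AT = 7 and N_GC = 14.
Tm = 4·14 + 2·7 = 56 + 14 = 70°C

70°C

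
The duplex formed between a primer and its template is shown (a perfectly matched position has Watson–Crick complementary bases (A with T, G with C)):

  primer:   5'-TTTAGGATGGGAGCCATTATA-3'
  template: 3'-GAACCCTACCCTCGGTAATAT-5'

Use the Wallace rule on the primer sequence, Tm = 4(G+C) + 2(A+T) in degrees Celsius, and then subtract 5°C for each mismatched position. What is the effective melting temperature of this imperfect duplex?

Primer base counts: A=6, T=7, G=6, C=2 → A+T=13, G+C=8
Perfect-match Tm = 2(13) + 4(8) = 26 + 32 = 58°C
Mismatches (positions where the bases are not complementary): 2 (at positions 1, 4)
Effective Tm = 58 − 2×5 = 58 − 10 = 48°C

48°C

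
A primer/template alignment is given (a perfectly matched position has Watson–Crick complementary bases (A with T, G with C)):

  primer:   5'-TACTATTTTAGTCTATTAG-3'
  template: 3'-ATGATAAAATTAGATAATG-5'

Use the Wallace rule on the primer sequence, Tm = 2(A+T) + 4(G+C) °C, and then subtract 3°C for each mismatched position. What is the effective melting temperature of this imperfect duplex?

Primer base counts: A=5, T=10, G=2, C=2 → A+T=15, G+C=4
Perfect-match Tm = 2(15) + 4(4) = 30 + 16 = 46°C
Mismatches (positions where the bases are not complementary): 2 (at positions 11, 19)
Effective Tm = 46 − 2×3 = 46 − 6 = 40°C

40°C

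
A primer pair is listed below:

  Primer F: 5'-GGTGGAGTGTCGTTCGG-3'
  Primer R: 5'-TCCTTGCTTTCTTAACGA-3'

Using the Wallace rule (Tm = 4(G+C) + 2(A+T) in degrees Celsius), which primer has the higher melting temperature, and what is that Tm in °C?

Primer F, 56°C

Primer F: A+T=6, G+C=11 → Tm = 2(6)+4(11) = 56°C
Primer R: A+T=11, G+C=7 → Tm = 2(11)+4(7) = 50°C
56°C vs 50°C → primer F is higher.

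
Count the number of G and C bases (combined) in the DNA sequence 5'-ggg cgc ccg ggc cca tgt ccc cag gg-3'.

22

Scanning the sequence gives A=2, C=11, G=11, T=2.
G+C = 11 + 11 = 22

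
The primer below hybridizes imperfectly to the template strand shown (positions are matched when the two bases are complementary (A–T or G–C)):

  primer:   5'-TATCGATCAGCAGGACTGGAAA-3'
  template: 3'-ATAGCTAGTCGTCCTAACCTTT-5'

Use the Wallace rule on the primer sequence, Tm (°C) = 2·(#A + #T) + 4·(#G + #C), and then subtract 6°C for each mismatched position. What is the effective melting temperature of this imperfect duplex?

Primer base counts: A=8, T=4, G=6, C=4 → A+T=12, G+C=10
Perfect-match Tm = 2(12) + 4(10) = 24 + 40 = 64°C
Mismatches (positions where the bases are not complementary): 1 (at position 16)
Effective Tm = 64 − 1×6 = 64 − 6 = 58°C

58°C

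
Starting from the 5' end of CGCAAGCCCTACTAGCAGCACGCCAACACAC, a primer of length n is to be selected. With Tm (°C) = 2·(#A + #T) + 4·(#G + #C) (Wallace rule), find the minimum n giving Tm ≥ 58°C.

n = 18

First 17 bases: CGCAAGCCCTACTAGCA → Tm = 54°C (< 58°C)
First 18 bases: CGCAAGCCCTACTAGCAG → Tm = 58°C (≥ 58°C)
Since every base adds ≥2°C, Tm only increases with n, so the threshold is first crossed at n = 18.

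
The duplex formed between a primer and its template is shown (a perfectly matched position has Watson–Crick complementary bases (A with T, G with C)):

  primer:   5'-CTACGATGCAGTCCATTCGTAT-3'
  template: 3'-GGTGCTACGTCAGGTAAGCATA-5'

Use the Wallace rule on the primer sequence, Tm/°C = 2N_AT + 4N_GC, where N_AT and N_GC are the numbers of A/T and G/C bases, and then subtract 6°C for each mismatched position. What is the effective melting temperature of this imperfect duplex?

Primer base counts: A=5, T=7, G=4, C=6 → A+T=12, G+C=10
Perfect-match Tm = 2(12) + 4(10) = 24 + 40 = 64°C
Mismatches (positions where the bases are not complementary): 1 (at position 2)
Effective Tm = 64 − 1×6 = 64 − 6 = 58°C

58°C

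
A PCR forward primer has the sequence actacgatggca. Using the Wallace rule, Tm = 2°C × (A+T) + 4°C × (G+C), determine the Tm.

36°C

Counting bases: G=3, T=2, A=4, C=3
A+T = 6, G+C = 6
Tm = 4·6 + 2·6 = 24 + 12 = 36°C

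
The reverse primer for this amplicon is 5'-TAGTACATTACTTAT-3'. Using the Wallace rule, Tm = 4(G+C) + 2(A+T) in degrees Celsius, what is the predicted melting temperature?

Scanning the sequence gives G=1, T=7, C=2, A=5.
So N_AT = 12 and N_GC = 3.
Tm = 2×12 + 4×3 = 36°C

36°C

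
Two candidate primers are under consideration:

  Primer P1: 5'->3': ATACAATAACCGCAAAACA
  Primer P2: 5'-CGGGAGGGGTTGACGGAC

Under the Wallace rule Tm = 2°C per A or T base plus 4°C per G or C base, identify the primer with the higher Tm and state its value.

Primer P1: A+T=13, G+C=6 → Tm = 2(13)+4(6) = 50°C
Primer P2: A+T=5, G+C=13 → Tm = 2(5)+4(13) = 62°C
50°C vs 62°C → primer P2 is higher.

Primer P2, 62°C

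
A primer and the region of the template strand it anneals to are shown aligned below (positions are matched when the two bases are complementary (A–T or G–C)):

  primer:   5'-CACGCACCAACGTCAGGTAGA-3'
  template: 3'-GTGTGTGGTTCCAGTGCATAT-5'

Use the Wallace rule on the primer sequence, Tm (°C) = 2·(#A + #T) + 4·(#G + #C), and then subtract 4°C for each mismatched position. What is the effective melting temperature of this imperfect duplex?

50°C

Primer base counts: A=7, T=2, G=5, C=7 → A+T=9, G+C=12
Perfect-match Tm = 2(9) + 4(12) = 18 + 48 = 66°C
Mismatches (positions where the bases are not complementary): 4 (at positions 4, 11, 16, 20)
Effective Tm = 66 − 4×4 = 66 − 16 = 50°C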